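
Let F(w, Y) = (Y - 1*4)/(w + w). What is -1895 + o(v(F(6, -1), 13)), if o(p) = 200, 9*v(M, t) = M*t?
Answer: -1695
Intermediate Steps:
F(w, Y) = (-4 + Y)/(2*w) (F(w, Y) = (Y - 4)/((2*w)) = (-4 + Y)*(1/(2*w)) = (-4 + Y)/(2*w))
v(M, t) = M*t/9 (v(M, t) = (M*t)/9 = M*t/9)
-1895 + o(v(F(6, -1), 13)) = -1895 + 200 = -1695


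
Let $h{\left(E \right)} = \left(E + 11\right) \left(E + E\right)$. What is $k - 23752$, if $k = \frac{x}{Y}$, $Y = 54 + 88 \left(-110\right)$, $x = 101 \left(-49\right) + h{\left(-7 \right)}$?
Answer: $- \frac{228631747}{9626} \approx -23751.0$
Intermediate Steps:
$h{\left(E \right)} = 2 E \left(11 + E\right)$ ($h{\left(E \right)} = \left(11 + E\right) 2 E = 2 E \left(11 + E\right)$)
$x = -5005$ ($x = 101 \left(-49\right) + 2 \left(-7\right) \left(11 - 7\right) = -4949 + 2 \left(-7\right) 4 = -4949 - 56 = -5005$)
$Y = -9626$ ($Y = 54 - 9680 = -9626$)
$k = \frac{5005}{9626}$ ($k = - \frac{5005}{-9626} = \left(-5005\right) \left(- \frac{1}{9626}\right) = \frac{5005}{9626} \approx 0.51995$)
$k - 23752 = \frac{5005}{9626} - 23752 = - \frac{228631747}{9626}$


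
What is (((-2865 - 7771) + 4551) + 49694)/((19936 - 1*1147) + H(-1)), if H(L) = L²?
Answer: 43609/18790 ≈ 2.3209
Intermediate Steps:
(((-2865 - 7771) + 4551) + 49694)/((19936 - 1*1147) + H(-1)) = (((-2865 - 7771) + 4551) + 49694)/((19936 - 1*1147) + (-1)²) = ((-10636 + 4551) + 49694)/((19936 - 1147) + 1) = (-6085 + 49694)/(18789 + 1) = 43609/18790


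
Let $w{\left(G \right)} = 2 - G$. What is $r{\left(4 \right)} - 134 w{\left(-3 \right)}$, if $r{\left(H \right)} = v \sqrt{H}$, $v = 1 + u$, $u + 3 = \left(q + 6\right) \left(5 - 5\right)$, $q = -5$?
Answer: $-674$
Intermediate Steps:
$u = -3$ ($u = -3 + \left(-5 + 6\right) \left(5 - 5\right) = -3 + 1 \cdot 0 = -3 + 0 = -3$)
$v = -2$ ($v = 1 - 3 = -2$)
$r{\left(H \right)} = - 2 \sqrt{H}$
$r{\left(4 \right)} - 134 w{\left(-3 \right)} = - 2 \sqrt{4} - 134 \left(2 - -3\right) = \left(-2\right) 2 - 134 \left(2 + 3\right) = -4 - 670 = -674$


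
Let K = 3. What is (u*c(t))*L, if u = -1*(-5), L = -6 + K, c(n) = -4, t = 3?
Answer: 60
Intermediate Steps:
L = -3 (L = -6 + 3 = -3)
u = 5
(u*c(t))*L = (5*(-4))*(-3) = -20*(-3) = 60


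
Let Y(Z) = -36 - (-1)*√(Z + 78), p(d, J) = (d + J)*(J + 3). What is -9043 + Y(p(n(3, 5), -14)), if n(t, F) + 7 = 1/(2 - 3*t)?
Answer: -9079 + √15218/7 ≈ -9061.4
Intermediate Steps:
n(t, F) = -7 + 1/(2 - 3*t)
p(d, J) = (3 + J)*(J + d) (p(d, J) = (J + d)*(3 + J) = (3 + J)*(J + d))
Y(Z) = -36 + √(78 + Z) (Y(Z) = -36 - (-1)*√(78 + Z) = -36 + √(78 + Z))
-9043 + Y(p(n(3, 5), -14)) = -9043 + (-36 + √(78 + ((-14)² + 3*(-14) + 3*((13 - 21*3)/(-2 + 3*3)) - 14*(13 - 21*3)/(-2 + 3*3)))) = -9043 + (-36 + √(78 + (196 - 42 + 3*((13 - 63)/(-2 + 9)) - 14*(13 - 63)/(-2 + 9)))) = -9043 + (-36 + √(78 + (196 - 42 + 3*(-50/7) - 14*(-50)/7))) = -9043 + (-36 + √(78 + (196 - 42 + 3*((⅐)*(-50)) - 2*(-50)))) = -9043 + (-36 + √(78 + (196 - 42 + 3*(-50/7) - 14*(-50/7)))) = -9043 + (-36 + √(78 + (196 - 42 - 150/7 + 100))) = -9043 + (-36 + √(78 + 1628/7)) = -9043 + (-36 + √(2174/7)) = -9043 + (-36 + √15218/7) = -9079 + √15218/7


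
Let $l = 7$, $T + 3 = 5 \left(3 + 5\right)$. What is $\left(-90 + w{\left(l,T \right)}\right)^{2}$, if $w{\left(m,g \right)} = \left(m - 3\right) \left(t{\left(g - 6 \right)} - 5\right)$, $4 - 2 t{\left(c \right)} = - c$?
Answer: $1600$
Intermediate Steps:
$T = 37$ ($T = -3 + 5 \left(3 + 5\right) = -3 + 5 \cdot 8 = -3 + 40 = 37$)
$t{\left(c \right)} = 2 + \frac{c}{2}$ ($t{\left(c \right)} = 2 - \frac{\left(-1\right) c}{2} = 2 + \frac{c}{2}$)
$w{\left(m,g \right)} = \left(-6 + \frac{g}{2}\right) \left(-3 + m\right)$ ($w{\left(m,g \right)} = \left(m - 3\right) \left(\left(2 + \frac{g - 6}{2}\right) - 5\right) = \left(-3 + m\right) \left(\left(2 + \frac{g - 6}{2}\right) - 5\right) = \left(-3 + m\right) \left(\left(2 + \frac{-6 + g}{2}\right) - 5\right) = \left(-3 + m\right) \left(\left(2 + \left(-3 + \frac{g}{2}\right)\right) - 5\right) = \left(-3 + m\right) \left(\left(-1 + \frac{g}{2}\right) - 5\right) = \left(-3 + m\right) \left(-6 + \frac{g}{2}\right) = \left(-6 + \frac{g}{2}\right) \left(-3 + m\right)$)
$\left(-90 + w{\left(l,T \right)}\right)^{2} = \left(-90 + \left(18 - 42 - \frac{111}{2} + \frac{1}{2} \cdot 37 \cdot 7\right)\right)^{2} = \left(-90 + \left(18 - 42 - \frac{111}{2} + \frac{259}{2}\right)\right)^{2} = \left(-90 + 50\right)^{2} = \left(-40\right)^{2} = 1600$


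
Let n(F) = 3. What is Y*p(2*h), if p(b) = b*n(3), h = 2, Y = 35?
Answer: 420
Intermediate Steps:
p(b) = 3*b (p(b) = b*3 = 3*b)
Y*p(2*h) = 35*(3*(2*2)) = 35*(3*4) = 35*12 = 420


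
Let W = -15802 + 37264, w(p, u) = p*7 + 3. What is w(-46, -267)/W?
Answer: -319/21462 ≈ -0.014863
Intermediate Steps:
w(p, u) = 3 + 7*p (w(p, u) = 7*p + 3 = 3 + 7*p)
W = 21462
w(-46, -267)/W = (3 + 7*(-46))/21462 = (3 - 322)*(1/21462) = -319*1/21462 = -319/21462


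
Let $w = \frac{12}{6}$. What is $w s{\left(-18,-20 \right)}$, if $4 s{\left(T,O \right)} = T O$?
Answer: $180$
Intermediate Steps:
$w = 2$ ($w = 12 \cdot \frac{1}{6} = 2$)
$s{\left(T,O \right)} = \frac{O T}{4}$ ($s{\left(T,O \right)} = \frac{T O}{4} = \frac{O T}{4}$)
$w s{\left(-18,-20 \right)} = 2 \cdot \frac{1}{4} \left(-20\right) \left(-18\right) = 2 \cdot 90 = 180$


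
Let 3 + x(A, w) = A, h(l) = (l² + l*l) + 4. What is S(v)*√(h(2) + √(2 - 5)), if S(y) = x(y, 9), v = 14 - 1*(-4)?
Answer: 15*√(12 + I*√3) ≈ 52.096 + 3.7403*I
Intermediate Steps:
v = 18 (v = 14 + 4 = 18)
h(l) = 4 + 2*l² (h(l) = (l² + l²) + 4 = 2*l² + 4 = 4 + 2*l²)
x(A, w) = -3 + A
S(y) = -3 + y
S(v)*√(h(2) + √(2 - 5)) = (-3 + 18)*√((4 + 2*2²) + √(2 - 5)) = 15*√((4 + 2*4) + √(-3)) = 15*√((4 + 8) + I*√3) = 15*√(12 + I*√3)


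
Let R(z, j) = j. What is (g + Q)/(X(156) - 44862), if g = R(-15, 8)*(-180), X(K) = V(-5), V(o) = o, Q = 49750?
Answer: -48310/44867 ≈ -1.0767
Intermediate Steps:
X(K) = -5
g = -1440 (g = 8*(-180) = -1440)
(g + Q)/(X(156) - 44862) = (-1440 + 49750)/(-5 - 44862) = 48310/(-44867) = 48310*(-1/44867) = -48310/44867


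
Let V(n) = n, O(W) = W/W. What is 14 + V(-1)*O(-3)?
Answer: 13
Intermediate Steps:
O(W) = 1
14 + V(-1)*O(-3) = 14 - 1*1 = 14 - 1 = 13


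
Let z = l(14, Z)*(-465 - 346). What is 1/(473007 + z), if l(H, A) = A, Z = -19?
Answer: 1/488416 ≈ 2.0474e-6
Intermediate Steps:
z = 15409 (z = -19*(-465 - 346) = -19*(-811) = 15409)
1/(473007 + z) = 1/(473007 + 15409) = 1/488416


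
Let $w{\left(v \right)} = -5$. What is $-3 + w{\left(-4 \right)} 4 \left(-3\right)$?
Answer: $57$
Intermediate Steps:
$-3 + w{\left(-4 \right)} 4 \left(-3\right) = -3 - 5 \cdot 4 \left(-3\right) = -3 - -60 = -3 + 60 = 57$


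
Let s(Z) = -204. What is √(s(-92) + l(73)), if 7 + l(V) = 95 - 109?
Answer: 15*I ≈ 15.0*I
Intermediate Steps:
l(V) = -21 (l(V) = -7 + (95 - 109) = -7 - 14 = -21)
√(s(-92) + l(73)) = √(-204 - 21) = √(-225) = 15*I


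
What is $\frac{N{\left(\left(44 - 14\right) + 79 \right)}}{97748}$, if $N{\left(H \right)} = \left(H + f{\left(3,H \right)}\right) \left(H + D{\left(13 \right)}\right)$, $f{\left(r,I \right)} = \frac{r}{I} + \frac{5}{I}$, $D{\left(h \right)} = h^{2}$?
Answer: $\frac{1652571}{5327266} \approx 0.31021$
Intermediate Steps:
$f{\left(r,I \right)} = \frac{5}{I} + \frac{r}{I}$
$N{\left(H \right)} = \left(169 + H\right) \left(H + \frac{8}{H}\right)$ ($N{\left(H \right)} = \left(H + \frac{5 + 3}{H}\right) \left(H + 13^{2}\right) = \left(H + \frac{1}{H} 8\right) \left(H + 169\right) = \left(H + \frac{8}{H}\right) \left(169 + H\right) = \left(169 + H\right) \left(H + \frac{8}{H}\right)$)
$\frac{N{\left(\left(44 - 14\right) + 79 \right)}}{97748} = \frac{8 + \left(\left(44 - 14\right) + 79\right)^{2} + 169 \left(\left(44 - 14\right) + 79\right) + \frac{1352}{\left(44 - 14\right) + 79}}{97748} = \left(8 + \left(30 + 79\right)^{2} + 169 \left(30 + 79\right) + \frac{1352}{30 + 79}\right) \frac{1}{97748} = \left(8 + 109^{2} + 169 \cdot 109 + \frac{1352}{109}\right) \frac{1}{97748} = \left(8 + 11881 + 18421 + 1352 \cdot \frac{1}{109}\right) \frac{1}{97748} = \left(8 + 11881 + 18421 + \frac{1352}{109}\right) \frac{1}{97748} = \frac{3305142}{109} \cdot \frac{1}{97748} = \frac{1652571}{5327266}$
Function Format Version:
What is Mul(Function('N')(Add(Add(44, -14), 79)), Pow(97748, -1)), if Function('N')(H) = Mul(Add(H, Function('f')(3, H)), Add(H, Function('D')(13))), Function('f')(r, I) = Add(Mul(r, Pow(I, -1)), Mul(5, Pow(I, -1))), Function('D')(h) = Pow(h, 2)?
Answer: Rational(1652571, 5327266) ≈ 0.31021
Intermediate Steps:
Function('f')(r, I) = Add(Mul(5, Pow(I, -1)), Mul(r, Pow(I, -1)))
Function('N')(H) = Mul(Add(169, H), Add(H, Mul(8, Pow(H, -1)))) (Function('N')(H) = Mul(Add(H, Mul(Pow(H, -1), Add(5, 3))), Add(H, Pow(13, 2))) = Mul(Add(H, Mul(Pow(H, -1), 8)), Add(H, 169)) = Mul(Add(H, Mul(8, Pow(H, -1))), Add(169, H)) = Mul(Add(169, H), Add(H, Mul(8, Pow(H, -1)))))
Mul(Function('N')(Add(Add(44, -14), 79)), Pow(97748, -1)) = Mul(Add(8, Pow(Add(Add(44, -14), 79), 2), Mul(169, Add(Add(44, -14), 79)), Mul(1352, Pow(Add(Add(44, -14), 79), -1))), Pow(97748, -1)) = Mul(Add(8, Pow(Add(30, 79), 2), Mul(169, Add(30, 79)), Mul(1352, Pow(Add(30, 79), -1))), Rational(1, 97748)) = Mul(Add(8, Pow(109, 2), Mul(169, 109), Mul(1352, Pow(109, -1))), Rational(1, 97748)) = Mul(Add(8, 11881, 18421, Mul(1352, Rational(1, 109))), Rational(1, 97748)) = Mul(Add(8, 11881, 18421, Rational(1352, 109)), Rational(1, 97748)) = Mul(Rational(3305142, 109), Rational(1, 97748)) = Rational(1652571, 5327266)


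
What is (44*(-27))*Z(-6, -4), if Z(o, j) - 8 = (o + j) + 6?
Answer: -4752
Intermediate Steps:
Z(o, j) = 14 + j + o (Z(o, j) = 8 + ((o + j) + 6) = 8 + ((j + o) + 6) = 8 + (6 + j + o) = 14 + j + o)
(44*(-27))*Z(-6, -4) = (44*(-27))*(14 - 4 - 6) = -1188*4 = -4752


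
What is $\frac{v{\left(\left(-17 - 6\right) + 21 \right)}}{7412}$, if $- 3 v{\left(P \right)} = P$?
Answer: $\frac{1}{11118} \approx 8.9944 \cdot 10^{-5}$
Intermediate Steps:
$v{\left(P \right)} = - \frac{P}{3}$
$\frac{v{\left(\left(-17 - 6\right) + 21 \right)}}{7412} = \frac{\left(- \frac{1}{3}\right) \left(\left(-17 - 6\right) + 21\right)}{7412} = - \frac{-23 + 21}{3} \cdot \frac{1}{7412} = \left(- \frac{1}{3}\right) \left(-2\right) \frac{1}{7412} = \frac{2}{3} \cdot \frac{1}{7412} = \frac{1}{11118}$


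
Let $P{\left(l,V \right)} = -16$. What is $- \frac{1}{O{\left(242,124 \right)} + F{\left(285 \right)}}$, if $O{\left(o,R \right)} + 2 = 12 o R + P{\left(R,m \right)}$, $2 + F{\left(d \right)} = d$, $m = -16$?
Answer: $- \frac{1}{360361} \approx -2.775 \cdot 10^{-6}$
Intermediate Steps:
$F{\left(d \right)} = -2 + d$
$O{\left(o,R \right)} = -18 + 12 R o$ ($O{\left(o,R \right)} = -2 + \left(12 o R - 16\right) = -2 + \left(12 R o - 16\right) = -2 + \left(-16 + 12 R o\right) = -18 + 12 R o$)
$- \frac{1}{O{\left(242,124 \right)} + F{\left(285 \right)}} = - \frac{1}{\left(-18 + 12 \cdot 124 \cdot 242\right) + \left(-2 + 285\right)} = - \frac{1}{\left(-18 + 360096\right) + 283} = - \frac{1}{360078 + 283} = - \frac{1}{360361}$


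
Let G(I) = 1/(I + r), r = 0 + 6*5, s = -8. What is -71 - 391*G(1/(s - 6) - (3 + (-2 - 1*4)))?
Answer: -38205/461 ≈ -82.874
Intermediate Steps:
r = 30 (r = 0 + 30 = 30)
G(I) = 1/(30 + I) (G(I) = 1/(I + 30) = 1/(30 + I))
-71 - 391*G(1/(s - 6) - (3 + (-2 - 1*4))) = -71 - 391/(30 + (1/(-8 - 6) - (3 + (-2 - 1*4)))) = -71 - 391/(30 + (1/(-14) - (3 + (-2 - 4)))) = -71 - 391/(30 + (-1/14 - (3 - 6))) = -71 - 391/(30 + (-1/14 - 1*(-3))) = -71 - 391/(30 + (-1/14 + 3)) = -71 - 391/(30 + 41/14) = -71 - 391/461/14 = -71 - 391*14/461 = -71 - 5474/461 = -38205/461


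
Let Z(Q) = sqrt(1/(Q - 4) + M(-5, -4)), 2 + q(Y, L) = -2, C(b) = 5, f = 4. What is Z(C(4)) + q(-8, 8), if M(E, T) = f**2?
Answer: -4 + sqrt(17) ≈ 0.12311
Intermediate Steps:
q(Y, L) = -4 (q(Y, L) = -2 - 2 = -4)
M(E, T) = 16 (M(E, T) = 4**2 = 16)
Z(Q) = sqrt(16 + 1/(-4 + Q)) (Z(Q) = sqrt(1/(Q - 4) + 16) = sqrt(1/(-4 + Q) + 16) = sqrt(16 + 1/(-4 + Q)))
Z(C(4)) + q(-8, 8) = sqrt((-63 + 16*5)/(-4 + 5)) - 4 = sqrt((-63 + 80)/1) - 4 = sqrt(1*17) - 4 = sqrt(17) - 4 = -4 + sqrt(17)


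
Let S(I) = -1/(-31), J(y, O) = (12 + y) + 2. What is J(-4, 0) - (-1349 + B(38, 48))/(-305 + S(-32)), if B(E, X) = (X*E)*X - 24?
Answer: 2766089/9454 ≈ 292.58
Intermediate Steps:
B(E, X) = -24 + E*X² (B(E, X) = (E*X)*X - 24 = E*X² - 24 = -24 + E*X²)
J(y, O) = 14 + y
S(I) = 1/31 (S(I) = -1*(-1/31) = 1/31)
J(-4, 0) - (-1349 + B(38, 48))/(-305 + S(-32)) = (14 - 4) - (-1349 + (-24 + 38*48²))/(-305 + 1/31) = 10 - (-1349 + (-24 + 38*2304))/(-9454/31) = 10 - (-1349 + (-24 + 87552))*(-31)/9454 = 10 - (-1349 + 87528)*(-31)/9454 = 10 - 86179*(-31)/9454 = 10 - 1*(-2671549/9454) = 10 + 2671549/9454 = 2766089/9454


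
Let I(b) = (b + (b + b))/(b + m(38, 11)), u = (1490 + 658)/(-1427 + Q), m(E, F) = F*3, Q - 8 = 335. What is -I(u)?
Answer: 179/934 ≈ 0.19165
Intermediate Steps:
Q = 343 (Q = 8 + 335 = 343)
m(E, F) = 3*F
u = -537/271 (u = (1490 + 658)/(-1427 + 343) = 2148/(-1084) = 2148*(-1/1084) = -537/271 ≈ -1.9816)
I(b) = 3*b/(33 + b) (I(b) = (b + (b + b))/(b + 3*11) = (b + 2*b)/(b + 33) = (3*b)/(33 + b) = 3*b/(33 + b))
-I(u) = -3*(-537)/(271*(33 - 537/271)) = -3*(-537)/(271*8406/271) = -3*(-537)*271/(271*8406) = -1*(-179/934) = 179/934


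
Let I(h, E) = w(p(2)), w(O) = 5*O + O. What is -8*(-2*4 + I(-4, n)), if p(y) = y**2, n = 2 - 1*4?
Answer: -128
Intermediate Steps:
n = -2 (n = 2 - 4 = -2)
w(O) = 6*O
I(h, E) = 24 (I(h, E) = 6*2**2 = 6*4 = 24)
-8*(-2*4 + I(-4, n)) = -8*(-2*4 + 24) = -8*(-8 + 24) = -8*16 = -128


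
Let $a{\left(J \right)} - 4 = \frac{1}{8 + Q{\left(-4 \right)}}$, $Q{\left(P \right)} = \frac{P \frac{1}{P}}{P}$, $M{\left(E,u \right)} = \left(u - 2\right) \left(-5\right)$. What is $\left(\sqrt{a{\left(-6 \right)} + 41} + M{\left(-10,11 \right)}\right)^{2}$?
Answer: $\frac{\left(1395 - \sqrt{43369}\right)^{2}}{961} \approx 1465.5$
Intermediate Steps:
$M{\left(E,u \right)} = 10 - 5 u$ ($M{\left(E,u \right)} = \left(-2 + u\right) \left(-5\right) = 10 - 5 u$)
$Q{\left(P \right)} = \frac{1}{P}$ ($Q{\left(P \right)} = 1 \frac{1}{P} = \frac{1}{P}$)
$a{\left(J \right)} = \frac{128}{31}$ ($a{\left(J \right)} = 4 + \frac{1}{8 + \frac{1}{-4}} = 4 + \frac{1}{8 - \frac{1}{4}} = 4 + \frac{1}{\frac{31}{4}} = 4 + \frac{4}{31} = \frac{128}{31}$)
$\left(\sqrt{a{\left(-6 \right)} + 41} + M{\left(-10,11 \right)}\right)^{2} = \left(\sqrt{\frac{128}{31} + 41} + \left(10 - 55\right)\right)^{2} = \left(\sqrt{\frac{1399}{31}} + \left(10 - 55\right)\right)^{2} = \left(\frac{\sqrt{43369}}{31} - 45\right)^{2} = \left(-45 + \frac{\sqrt{43369}}{31}\right)^{2}$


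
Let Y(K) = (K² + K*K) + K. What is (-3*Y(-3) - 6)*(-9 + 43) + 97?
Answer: -1637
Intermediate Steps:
Y(K) = K + 2*K² (Y(K) = (K² + K²) + K = 2*K² + K = K + 2*K²)
(-3*Y(-3) - 6)*(-9 + 43) + 97 = (-(-9)*(1 + 2*(-3)) - 6)*(-9 + 43) + 97 = (-(-9)*(1 - 6) - 6)*34 + 97 = (-(-9)*(-5) - 6)*34 + 97 = (-3*15 - 6)*34 + 97 = (-45 - 6)*34 + 97 = -51*34 + 97 = -1734 + 97 = -1637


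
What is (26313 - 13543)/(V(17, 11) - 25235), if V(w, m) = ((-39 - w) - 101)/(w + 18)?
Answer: -223475/441691 ≈ -0.50595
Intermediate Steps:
V(w, m) = (-140 - w)/(18 + w)
(26313 - 13543)/(V(17, 11) - 25235) = (26313 - 13543)/((-140 - 1*17)/(18 + 17) - 25235) = 12770/((-140 - 17)/35 - 25235) = 12770/((1/35)*(-157) - 25235) = 12770/(-157/35 - 25235) = 12770/(-883382/35) = 12770*(-35/883382) = -223475/441691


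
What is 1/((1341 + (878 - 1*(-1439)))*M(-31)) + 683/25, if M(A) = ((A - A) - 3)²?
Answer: 22485751/823050 ≈ 27.320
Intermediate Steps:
M(A) = 9 (M(A) = (0 - 3)² = (-3)² = 9)
1/((1341 + (878 - 1*(-1439)))*M(-31)) + 683/25 = 1/((1341 + (878 - 1*(-1439)))*9) + 683/25 = (⅑)/(1341 + (878 + 1439)) + 683*(1/25) = (⅑)/(1341 + 2317) + 683/25 = (⅑)/3658 + 683/25 = (1/3658)*(⅑) + 683/25 = 1/32922 + 683/25 = 22485751/823050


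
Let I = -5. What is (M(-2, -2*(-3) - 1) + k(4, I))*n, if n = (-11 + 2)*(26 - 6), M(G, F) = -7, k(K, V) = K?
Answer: 540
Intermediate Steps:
n = -180 (n = -9*20 = -180)
(M(-2, -2*(-3) - 1) + k(4, I))*n = (-7 + 4)*(-180) = -3*(-180) = 540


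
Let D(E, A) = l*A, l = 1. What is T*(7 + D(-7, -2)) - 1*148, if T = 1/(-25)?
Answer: -741/5 ≈ -148.20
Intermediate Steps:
T = -1/25 ≈ -0.040000
D(E, A) = A (D(E, A) = 1*A = A)
T*(7 + D(-7, -2)) - 1*148 = -(7 - 2)/25 - 1*148 = -1/25*5 - 148 = -⅕ - 148 = -741/5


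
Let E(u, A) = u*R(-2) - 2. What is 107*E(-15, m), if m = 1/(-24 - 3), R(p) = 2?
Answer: -3424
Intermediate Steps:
m = -1/27 (m = 1/(-27) = -1/27 ≈ -0.037037)
E(u, A) = -2 + 2*u (E(u, A) = u*2 - 2 = 2*u - 2 = -2 + 2*u)
107*E(-15, m) = 107*(-2 + 2*(-15)) = 107*(-2 - 30) = 107*(-32) = -3424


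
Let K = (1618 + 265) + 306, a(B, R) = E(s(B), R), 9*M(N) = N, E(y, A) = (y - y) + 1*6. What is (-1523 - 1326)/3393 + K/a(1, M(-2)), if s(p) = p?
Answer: 2470061/6786 ≈ 363.99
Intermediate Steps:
E(y, A) = 6 (E(y, A) = 0 + 6 = 6)
M(N) = N/9
a(B, R) = 6
K = 2189 (K = 1883 + 306 = 2189)
(-1523 - 1326)/3393 + K/a(1, M(-2)) = (-1523 - 1326)/3393 + 2189/6 = -2849*1/3393 + 2189*(⅙) = -2849/3393 + 2189/6 = 2470061/6786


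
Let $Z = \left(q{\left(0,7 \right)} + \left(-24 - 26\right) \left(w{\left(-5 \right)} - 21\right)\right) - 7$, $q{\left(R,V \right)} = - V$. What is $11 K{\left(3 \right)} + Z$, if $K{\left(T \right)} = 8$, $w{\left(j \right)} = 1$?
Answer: $1074$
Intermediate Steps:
$Z = 986$ ($Z = \left(\left(-1\right) 7 + \left(-24 - 26\right) \left(1 - 21\right)\right) - 7 = \left(-7 - -1000\right) - 7 = \left(-7 + 1000\right) - 7 = 993 - 7 = 986$)
$11 K{\left(3 \right)} + Z = 11 \cdot 8 + 986 = 88 + 986 = 1074$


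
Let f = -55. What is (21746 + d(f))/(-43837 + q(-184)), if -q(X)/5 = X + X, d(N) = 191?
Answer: -21937/41997 ≈ -0.52235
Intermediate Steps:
q(X) = -10*X (q(X) = -5*(X + X) = -10*X)
(21746 + d(f))/(-43837 + q(-184)) = (21746 + 191)/(-43837 - 10*(-184)) = 21937/(-43837 + 1840) = 21937/(-41997) = 21937*(-1/41997) = -21937/41997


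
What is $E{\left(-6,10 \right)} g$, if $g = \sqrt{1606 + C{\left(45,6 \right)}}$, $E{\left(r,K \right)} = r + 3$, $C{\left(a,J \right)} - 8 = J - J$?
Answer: $- 3 \sqrt{1614} \approx -120.52$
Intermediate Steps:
$C{\left(a,J \right)} = 8$ ($C{\left(a,J \right)} = 8 + \left(J - J\right) = 8 + 0 = 8$)
$E{\left(r,K \right)} = 3 + r$
$g = \sqrt{1614}$ ($g = \sqrt{1606 + 8} = \sqrt{1614} \approx 40.175$)
$E{\left(-6,10 \right)} g = \left(3 - 6\right) \sqrt{1614} = - 3 \sqrt{1614}$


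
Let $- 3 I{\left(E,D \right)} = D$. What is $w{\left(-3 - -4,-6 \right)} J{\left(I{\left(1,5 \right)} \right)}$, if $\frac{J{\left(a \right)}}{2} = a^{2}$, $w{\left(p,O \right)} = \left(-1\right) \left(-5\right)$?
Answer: $\frac{250}{9} \approx 27.778$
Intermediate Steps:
$w{\left(p,O \right)} = 5$
$I{\left(E,D \right)} = - \frac{D}{3}$
$J{\left(a \right)} = 2 a^{2}$
$w{\left(-3 - -4,-6 \right)} J{\left(I{\left(1,5 \right)} \right)} = 5 \cdot 2 \left(\left(- \frac{1}{3}\right) 5\right)^{2} = 5 \cdot 2 \left(- \frac{5}{3}\right)^{2} = 5 \cdot 2 \cdot \frac{25}{9} = 5 \cdot \frac{50}{9} = \frac{250}{9}$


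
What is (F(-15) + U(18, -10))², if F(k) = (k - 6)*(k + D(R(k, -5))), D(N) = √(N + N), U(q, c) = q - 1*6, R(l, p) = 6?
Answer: 112221 - 27468*√3 ≈ 64645.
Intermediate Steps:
U(q, c) = -6 + q (U(q, c) = q - 6 = -6 + q)
D(N) = √2*√N (D(N) = √(2*N) = √2*√N)
F(k) = (-6 + k)*(k + 2*√3) (F(k) = (k - 6)*(k + √2*√6) = (-6 + k)*(k + 2*√3))
(F(-15) + U(18, -10))² = (((-15)² - 12*√3 - 6*(-15) + 2*(-15)*√3) + (-6 + 18))² = ((225 - 12*√3 + 90 - 30*√3) + 12)² = ((315 - 42*√3) + 12)² = (327 - 42*√3)²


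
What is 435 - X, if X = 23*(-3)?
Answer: 504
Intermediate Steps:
X = -69
435 - X = 435 - 1*(-69) = 435 + 69 = 504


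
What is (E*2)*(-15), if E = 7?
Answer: -210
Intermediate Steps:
(E*2)*(-15) = (7*2)*(-15) = 14*(-15) = -210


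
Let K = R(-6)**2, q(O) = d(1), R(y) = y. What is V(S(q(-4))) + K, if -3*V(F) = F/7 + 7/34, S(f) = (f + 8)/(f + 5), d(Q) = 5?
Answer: 64027/1785 ≈ 35.869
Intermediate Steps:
q(O) = 5
K = 36 (K = (-6)**2 = 36)
S(f) = (8 + f)/(5 + f)
V(F) = -7/102 - F/21 (V(F) = -(F/7 + 7/34)/3 = -(7/34 + F/7)/3 = -7/102 - F/21)
V(S(q(-4))) + K = (-7/102 - (8 + 5)/(21*(5 + 5))) + 36 = (-7/102 - 13/(21*10)) + 36 = (-7/102 - 13/210) + 36 = -233/1785 + 36 = 64027/1785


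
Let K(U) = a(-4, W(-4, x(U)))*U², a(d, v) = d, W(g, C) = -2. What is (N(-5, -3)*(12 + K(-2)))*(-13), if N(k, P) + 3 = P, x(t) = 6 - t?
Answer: -312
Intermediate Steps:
N(k, P) = -3 + P
K(U) = -4*U²
(N(-5, -3)*(12 + K(-2)))*(-13) = ((-3 - 3)*(12 - 4*(-2)²))*(-13) = -6*(12 - 4*4)*(-13) = -6*(12 - 16)*(-13) = -6*(-4)*(-13) = 24*(-13) = -312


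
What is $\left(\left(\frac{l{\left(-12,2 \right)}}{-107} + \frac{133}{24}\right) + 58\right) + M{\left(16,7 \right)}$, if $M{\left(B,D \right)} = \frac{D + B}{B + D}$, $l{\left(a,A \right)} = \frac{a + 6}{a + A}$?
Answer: $\frac{828643}{12840} \approx 64.536$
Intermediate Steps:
$l{\left(a,A \right)} = \frac{6 + a}{A + a}$
$M{\left(B,D \right)} = 1$ ($M{\left(B,D \right)} = \frac{B + D}{B + D} = 1$)
$\left(\left(\frac{l{\left(-12,2 \right)}}{-107} + \frac{133}{24}\right) + 58\right) + M{\left(16,7 \right)} = \left(\left(\frac{\frac{1}{2 - 12} \left(6 - 12\right)}{-107} + \frac{133}{24}\right) + 58\right) + 1 = \left(\left(\frac{1}{-10} \left(-6\right) \left(- \frac{1}{107}\right) + 133 \cdot \frac{1}{24}\right) + 58\right) + 1 = \left(\left(\left(- \frac{1}{10}\right) \left(-6\right) \left(- \frac{1}{107}\right) + \frac{133}{24}\right) + 58\right) + 1 = \left(\left(\frac{3}{5} \left(- \frac{1}{107}\right) + \frac{133}{24}\right) + 58\right) + 1 = \left(\left(- \frac{3}{535} + \frac{133}{24}\right) + 58\right) + 1 = \left(\frac{71083}{12840} + 58\right) + 1 = \frac{815803}{12840} + 1 = \frac{828643}{12840}$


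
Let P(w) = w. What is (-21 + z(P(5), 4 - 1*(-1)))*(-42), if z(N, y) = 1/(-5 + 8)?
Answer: 868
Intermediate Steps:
z(N, y) = 1/3
(-21 + z(P(5), 4 - 1*(-1)))*(-42) = (-21 + 1/3)*(-42) = -62/3*(-42) = 868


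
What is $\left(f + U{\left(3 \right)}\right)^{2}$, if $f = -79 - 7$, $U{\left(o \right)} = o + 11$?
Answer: $5184$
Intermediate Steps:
$U{\left(o \right)} = 11 + o$
$f = -86$ ($f = -79 - 7 = -86$)
$\left(f + U{\left(3 \right)}\right)^{2} = \left(-86 + \left(11 + 3\right)\right)^{2} = \left(-86 + 14\right)^{2} = \left(-72\right)^{2} = 5184$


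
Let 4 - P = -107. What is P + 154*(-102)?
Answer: -15597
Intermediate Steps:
P = 111 (P = 4 - 1*(-107) = 4 + 107 = 111)
P + 154*(-102) = 111 + 154*(-102) = 111 - 15708 = -15597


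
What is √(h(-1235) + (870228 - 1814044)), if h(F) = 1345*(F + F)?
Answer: I*√4265966 ≈ 2065.4*I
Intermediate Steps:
h(F) = 2690*F (h(F) = 1345*(2*F) = 2690*F)
√(h(-1235) + (870228 - 1814044)) = √(2690*(-1235) + (870228 - 1814044)) = √(-3322150 - 943816) = √(-4265966) = I*√4265966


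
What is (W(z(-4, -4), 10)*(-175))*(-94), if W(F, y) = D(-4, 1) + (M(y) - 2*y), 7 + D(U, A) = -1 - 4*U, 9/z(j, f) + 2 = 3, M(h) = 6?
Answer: -98700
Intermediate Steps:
z(j, f) = 9 (z(j, f) = 9/(-2 + 3) = 9/1 = 9*1 = 9)
D(U, A) = -8 - 4*U (D(U, A) = -7 + (-1 - 4*U) = -8 - 4*U)
W(F, y) = 14 - 2*y (W(F, y) = (-8 - 4*(-4)) + (6 - 2*y) = (-8 + 16) + (6 - 2*y) = 8 + (6 - 2*y) = 14 - 2*y)
(W(z(-4, -4), 10)*(-175))*(-94) = ((14 - 2*10)*(-175))*(-94) = ((14 - 20)*(-175))*(-94) = -6*(-175)*(-94) = 1050*(-94) = -98700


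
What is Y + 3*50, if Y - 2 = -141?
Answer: 11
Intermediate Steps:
Y = -139 (Y = 2 - 141 = -139)
Y + 3*50 = -139 + 3*50 = -139 + 150 = 11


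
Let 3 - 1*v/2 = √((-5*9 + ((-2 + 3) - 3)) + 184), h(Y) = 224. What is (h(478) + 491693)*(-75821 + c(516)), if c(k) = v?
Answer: -37294687355 - 983834*√137 ≈ -3.7306e+10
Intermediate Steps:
v = 6 - 2*√137 (v = 6 - 2*√((-5*9 + ((-2 + 3) - 3)) + 184) = 6 - 2*√((-45 + (1 - 3)) + 184) = 6 - 2*√((-45 - 2) + 184) = 6 - 2*√(-47 + 184) = 6 - 2*√137 ≈ -17.409)
c(k) = 6 - 2*√137
(h(478) + 491693)*(-75821 + c(516)) = (224 + 491693)*(-75821 + (6 - 2*√137)) = 491917*(-75815 - 2*√137) = -37294687355 - 983834*√137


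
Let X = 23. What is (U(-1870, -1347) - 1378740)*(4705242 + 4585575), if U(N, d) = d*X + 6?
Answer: -13097404087155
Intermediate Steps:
U(N, d) = 6 + 23*d (U(N, d) = d*23 + 6 = 23*d + 6 = 6 + 23*d)
(U(-1870, -1347) - 1378740)*(4705242 + 4585575) = ((6 + 23*(-1347)) - 1378740)*(4705242 + 4585575) = ((6 - 30981) - 1378740)*9290817 = (-30975 - 1378740)*9290817 = -1409715*9290817 = -13097404087155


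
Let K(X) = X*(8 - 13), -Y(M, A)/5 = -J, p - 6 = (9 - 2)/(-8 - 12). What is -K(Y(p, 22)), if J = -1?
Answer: -25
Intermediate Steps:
p = 113/20 (p = 6 + (9 - 2)/(-8 - 12) = 6 + 7/(-20) = 6 + 7*(-1/20) = 6 - 7/20 = 113/20 ≈ 5.6500)
Y(M, A) = -5 (Y(M, A) = -(-5)*(-1) = -5*1 = -5)
K(X) = -5*X (K(X) = X*(-5) = -5*X)
-K(Y(p, 22)) = -(-5)*(-5) = -1*25 = -25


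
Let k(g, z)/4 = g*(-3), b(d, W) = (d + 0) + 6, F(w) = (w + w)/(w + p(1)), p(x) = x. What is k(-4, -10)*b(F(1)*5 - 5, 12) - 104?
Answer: 184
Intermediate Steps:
F(w) = 2*w/(1 + w) (F(w) = (w + w)/(w + 1) = (2*w)/(1 + w) = 2*w/(1 + w))
b(d, W) = 6 + d (b(d, W) = d + 6 = 6 + d)
k(g, z) = -12*g (k(g, z) = 4*(g*(-3)) = 4*(-3*g) = -12*g)
k(-4, -10)*b(F(1)*5 - 5, 12) - 104 = (-12*(-4))*(6 + ((2*1/(1 + 1))*5 - 5)) - 104 = 48*(6 + ((2*1/2)*5 - 5)) - 104 = 48*(6 + ((2*1*(½))*5 - 5)) - 104 = 48*(6 + (1*5 - 5)) - 104 = 48*(6 + (5 - 5)) - 104 = 48*(6 + 0) - 104 = 48*6 - 104 = 288 - 104 = 184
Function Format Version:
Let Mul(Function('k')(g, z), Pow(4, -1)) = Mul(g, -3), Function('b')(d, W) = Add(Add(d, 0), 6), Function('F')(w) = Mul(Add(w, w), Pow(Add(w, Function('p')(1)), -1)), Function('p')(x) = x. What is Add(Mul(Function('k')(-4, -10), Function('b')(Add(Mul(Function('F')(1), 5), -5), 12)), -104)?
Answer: 184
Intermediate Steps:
Function('F')(w) = Mul(2, w, Pow(Add(1, w), -1)) (Function('F')(w) = Mul(Add(w, w), Pow(Add(w, 1), -1)) = Mul(Mul(2, w), Pow(Add(1, w), -1)) = Mul(2, w, Pow(Add(1, w), -1)))
Function('b')(d, W) = Add(6, d) (Function('b')(d, W) = Add(d, 6) = Add(6, d))
Function('k')(g, z) = Mul(-12, g) (Function('k')(g, z) = Mul(4, Mul(g, -3)) = Mul(4, Mul(-3, g)) = Mul(-12, g))
Add(Mul(Function('k')(-4, -10), Function('b')(Add(Mul(Function('F')(1), 5), -5), 12)), -104) = Add(Mul(Mul(-12, -4), Add(6, Add(Mul(Mul(2, 1, Pow(Add(1, 1), -1)), 5), -5))), -104) = Add(Mul(48, Add(6, Add(Mul(Mul(2, 1, Pow(2, -1)), 5), -5))), -104) = Add(Mul(48, Add(6, Add(Mul(Mul(2, 1, Rational(1, 2)), 5), -5))), -104) = Add(Mul(48, Add(6, Add(Mul(1, 5), -5))), -104) = Add(Mul(48, Add(6, Add(5, -5))), -104) = Add(Mul(48, Add(6, 0)), -104) = Add(Mul(48, 6), -104) = Add(288, -104) = 184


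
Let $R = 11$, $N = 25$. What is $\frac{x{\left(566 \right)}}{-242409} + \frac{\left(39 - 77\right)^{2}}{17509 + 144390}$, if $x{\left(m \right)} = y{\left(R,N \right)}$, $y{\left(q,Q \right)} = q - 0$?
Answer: $\frac{18329353}{2065567089} \approx 0.0088738$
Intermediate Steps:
$y{\left(q,Q \right)} = q$ ($y{\left(q,Q \right)} = q + 0 = q$)
$x{\left(m \right)} = 11$
$\frac{x{\left(566 \right)}}{-242409} + \frac{\left(39 - 77\right)^{2}}{17509 + 144390} = \frac{11}{-242409} + \frac{\left(39 - 77\right)^{2}}{17509 + 144390} = 11 \left(- \frac{1}{242409}\right) + \frac{\left(-38\right)^{2}}{161899} = - \frac{11}{242409} + 1444 \cdot \frac{1}{161899} = - \frac{11}{242409} + \frac{76}{8521} = \frac{18329353}{2065567089}$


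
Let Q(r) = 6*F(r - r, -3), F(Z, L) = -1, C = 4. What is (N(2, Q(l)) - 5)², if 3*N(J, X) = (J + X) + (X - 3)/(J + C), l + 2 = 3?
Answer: 1681/36 ≈ 46.694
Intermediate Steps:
l = 1 (l = -2 + 3 = 1)
Q(r) = -6 (Q(r) = 6*(-1) = -6)
N(J, X) = J/3 + X/3 + (-3 + X)/(3*(4 + J)) (N(J, X) = ((J + X) + (X - 3)/(J + 4))/3 = ((J + X) + (-3 + X)/(4 + J))/3 = (J + X + (-3 + X)/(4 + J))/3 = J/3 + X/3 + (-3 + X)/(3*(4 + J)))
(N(2, Q(l)) - 5)² = ((-3 + 2² + 4*2 + 5*(-6) + 2*(-6))/(3*(4 + 2)) - 5)² = ((⅓)*(-3 + 4 + 8 - 30 - 12)/6 - 5)² = ((⅓)*(⅙)*(-33) - 5)² = (-11/6 - 5)² = (-41/6)² = 1681/36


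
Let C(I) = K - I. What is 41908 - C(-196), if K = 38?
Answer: 41674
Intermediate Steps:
C(I) = 38 - I
41908 - C(-196) = 41908 - (38 - 1*(-196)) = 41908 - (38 + 196) = 41908 - 1*234 = 41908 - 234 = 41674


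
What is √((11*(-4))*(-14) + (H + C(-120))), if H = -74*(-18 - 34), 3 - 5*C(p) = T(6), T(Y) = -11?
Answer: √111670/5 ≈ 66.834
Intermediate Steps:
C(p) = 14/5 (C(p) = ⅗ - ⅕*(-11) = ⅗ + 11/5 = 14/5)
H = 3848 (H = -74*(-52) = 3848)
√((11*(-4))*(-14) + (H + C(-120))) = √((11*(-4))*(-14) + (3848 + 14/5)) = √(-44*(-14) + 19254/5) = √(616 + 19254/5) = √(22334/5) = √111670/5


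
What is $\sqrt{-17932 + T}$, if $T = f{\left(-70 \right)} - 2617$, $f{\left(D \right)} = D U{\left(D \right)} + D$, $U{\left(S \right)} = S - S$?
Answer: $3 i \sqrt{2291} \approx 143.59 i$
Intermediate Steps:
$U{\left(S \right)} = 0$
$f{\left(D \right)} = D$ ($f{\left(D \right)} = D 0 + D = 0 + D = D$)
$T = -2687$ ($T = -70 - 2617 = -2687$)
$\sqrt{-17932 + T} = \sqrt{-17932 - 2687} = \sqrt{-20619} = 3 i \sqrt{2291}$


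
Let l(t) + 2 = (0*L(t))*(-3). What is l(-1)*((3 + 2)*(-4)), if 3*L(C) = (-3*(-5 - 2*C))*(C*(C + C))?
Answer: 40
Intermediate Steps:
L(C) = 2*C**2*(15 + 6*C)/3 (L(C) = ((-3*(-5 - 2*C))*(C*(C + C)))/3 = ((15 + 6*C)*(C*(2*C)))/3 = ((15 + 6*C)*(2*C**2))/3 = (2*C**2*(15 + 6*C))/3 = 2*C**2*(15 + 6*C)/3)
l(t) = -2 (l(t) = -2 + (0*(t**2*(10 + 4*t)))*(-3) = -2 + 0*(-3) = -2 + 0 = -2)
l(-1)*((3 + 2)*(-4)) = -2*(3 + 2)*(-4) = -10*(-4) = -2*(-20) = 40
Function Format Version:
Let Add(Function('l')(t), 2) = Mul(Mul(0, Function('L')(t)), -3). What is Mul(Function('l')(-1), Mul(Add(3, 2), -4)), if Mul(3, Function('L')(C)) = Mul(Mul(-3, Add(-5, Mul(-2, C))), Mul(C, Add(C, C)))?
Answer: 40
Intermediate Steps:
Function('L')(C) = Mul(Rational(2, 3), Pow(C, 2), Add(15, Mul(6, C))) (Function('L')(C) = Mul(Rational(1, 3), Mul(Mul(-3, Add(-5, Mul(-2, C))), Mul(C, Add(C, C)))) = Mul(Rational(1, 3), Mul(Add(15, Mul(6, C)), Mul(C, Mul(2, C)))) = Mul(Rational(1, 3), Mul(Add(15, Mul(6, C)), Mul(2, Pow(C, 2)))) = Mul(Rational(1, 3), Mul(2, Pow(C, 2), Add(15, Mul(6, C)))) = Mul(Rational(2, 3), Pow(C, 2), Add(15, Mul(6, C))))
Function('l')(t) = -2 (Function('l')(t) = Add(-2, Mul(Mul(0, Mul(Pow(t, 2), Add(10, Mul(4, t)))), -3)) = Add(-2, Mul(0, -3)) = Add(-2, 0) = -2)
Mul(Function('l')(-1), Mul(Add(3, 2), -4)) = Mul(-2, Mul(Add(3, 2), -4)) = Mul(-2, Mul(5, -4)) = Mul(-2, -20) = 40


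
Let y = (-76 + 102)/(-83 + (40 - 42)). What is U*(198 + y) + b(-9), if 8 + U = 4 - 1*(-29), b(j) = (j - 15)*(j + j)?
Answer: 91364/17 ≈ 5374.4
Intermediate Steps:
b(j) = 2*j*(-15 + j) (b(j) = (-15 + j)*(2*j) = 2*j*(-15 + j))
y = -26/85 (y = 26/(-83 - 2) = 26/(-85) = 26*(-1/85) = -26/85 ≈ -0.30588)
U = 25 (U = -8 + (4 - 1*(-29)) = -8 + (4 + 29) = -8 + 33 = 25)
U*(198 + y) + b(-9) = 25*(198 - 26/85) + 2*(-9)*(-15 - 9) = 25*(16804/85) + 2*(-9)*(-24) = 84020/17 + 432 = 91364/17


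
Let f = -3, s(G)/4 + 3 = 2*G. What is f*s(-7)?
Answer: 204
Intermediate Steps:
s(G) = -12 + 8*G (s(G) = -12 + 4*(2*G) = -12 + 8*G)
f*s(-7) = -3*(-12 + 8*(-7)) = -3*(-12 - 56) = -3*(-68) = 204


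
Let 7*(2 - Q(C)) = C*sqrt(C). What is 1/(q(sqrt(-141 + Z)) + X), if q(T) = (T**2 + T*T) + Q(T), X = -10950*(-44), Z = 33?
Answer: 7/(2*(1685551 - 9*sqrt(2)*3**(1/4)*I**(3/2))) ≈ 2.0765e-6 + 1.4592e-11*I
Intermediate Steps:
X = 481800
Q(C) = 2 - C**(3/2)/7 (Q(C) = 2 - C*sqrt(C)/7 = 2 - C**(3/2)/7)
q(T) = 2 + 2*T**2 - T**(3/2)/7 (q(T) = (T**2 + T*T) + (2 - T**(3/2)/7) = (T**2 + T**2) + (2 - T**(3/2)/7) = 2*T**2 + (2 - T**(3/2)/7) = 2 + 2*T**2 - T**(3/2)/7)
1/(q(sqrt(-141 + Z)) + X) = 1/((2 + 2*(sqrt(-141 + 33))**2 - (-141 + 33)**(3/4)/7) + 481800) = 1/((2 + 2*(sqrt(-108))**2 - 18*(-1)**(3/4)*sqrt(2)*3**(1/4)/7) + 481800) = 1/((2 + 2*(6*I*sqrt(3))**2 - 18*sqrt(2)*3**(1/4)*I**(3/2)/7) + 481800) = 1/((2 + 2*(-108) - 18*sqrt(2)*3**(1/4)*I**(3/2)/7) + 481800) = 1/((2 - 216 - 18*sqrt(2)*3**(1/4)*I**(3/2)/7) + 481800) = 1/((-214 - 18*sqrt(2)*3**(1/4)*I**(3/2)/7) + 481800) = 1/(481586 - 18*sqrt(2)*3**(1/4)*I**(3/2)/7)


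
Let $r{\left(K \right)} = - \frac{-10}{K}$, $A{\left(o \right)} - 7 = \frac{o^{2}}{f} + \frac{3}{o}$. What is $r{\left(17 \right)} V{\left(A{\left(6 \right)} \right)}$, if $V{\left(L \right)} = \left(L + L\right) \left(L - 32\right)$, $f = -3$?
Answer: $\frac{3285}{17} \approx 193.24$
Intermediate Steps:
$A{\left(o \right)} = 7 + \frac{3}{o} - \frac{o^{2}}{3}$ ($A{\left(o \right)} = 7 + \left(\frac{o^{2}}{-3} + \frac{3}{o}\right) = 7 + \left(o^{2} \left(- \frac{1}{3}\right) + \frac{3}{o}\right) = 7 - \left(- \frac{3}{o} + \frac{o^{2}}{3}\right) = 7 + \frac{3}{o} - \frac{o^{2}}{3}$)
$r{\left(K \right)} = \frac{10}{K}$
$V{\left(L \right)} = 2 L \left(-32 + L\right)$
$r{\left(17 \right)} V{\left(A{\left(6 \right)} \right)} = \frac{10}{17} \cdot 2 \left(7 + \frac{3}{6} - \frac{6^{2}}{3}\right) \left(-32 + \left(7 + \frac{3}{6} - \frac{6^{2}}{3}\right)\right) = 10 \cdot \frac{1}{17} \cdot 2 \left(7 + 3 \cdot \frac{1}{6} - 12\right) \left(-32 + \left(7 + 3 \cdot \frac{1}{6} - 12\right)\right) = \frac{10 \cdot 2 \left(7 + \frac{1}{2} - 12\right) \left(-32 + \left(7 + \frac{1}{2} - 12\right)\right)}{17} = \frac{10 \cdot 2 \left(- \frac{9}{2}\right) \left(-32 - \frac{9}{2}\right)}{17} = \frac{10 \cdot 2 \left(- \frac{9}{2}\right) \left(- \frac{73}{2}\right)}{17} = \frac{10}{17} \cdot \frac{657}{2} = \frac{3285}{17}$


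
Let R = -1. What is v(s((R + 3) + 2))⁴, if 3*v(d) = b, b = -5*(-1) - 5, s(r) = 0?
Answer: 0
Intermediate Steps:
b = 0 (b = 5 - 5 = 0)
v(d) = 0 (v(d) = (⅓)*0 = 0)
v(s((R + 3) + 2))⁴ = 0⁴ = 0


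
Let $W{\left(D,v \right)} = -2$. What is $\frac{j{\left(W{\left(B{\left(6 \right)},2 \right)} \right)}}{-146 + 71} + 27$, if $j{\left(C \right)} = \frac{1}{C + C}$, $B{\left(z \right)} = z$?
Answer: $\frac{8101}{300} \approx 27.003$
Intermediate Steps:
$j{\left(C \right)} = \frac{1}{2 C}$
$\frac{j{\left(W{\left(B{\left(6 \right)},2 \right)} \right)}}{-146 + 71} + 27 = \frac{\frac{1}{2} \frac{1}{-2}}{-146 + 71} + 27 = \frac{\frac{1}{2} \left(- \frac{1}{2}\right)}{-75} + 27 = \left(- \frac{1}{75}\right) \left(- \frac{1}{4}\right) + 27 = \frac{1}{300} + 27 = \frac{8101}{300}$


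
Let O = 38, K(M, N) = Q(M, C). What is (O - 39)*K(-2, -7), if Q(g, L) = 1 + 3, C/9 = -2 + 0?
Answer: -4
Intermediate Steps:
C = -18 (C = 9*(-2 + 0) = 9*(-2) = -18)
Q(g, L) = 4
K(M, N) = 4
(O - 39)*K(-2, -7) = (38 - 39)*4 = -1*4 = -4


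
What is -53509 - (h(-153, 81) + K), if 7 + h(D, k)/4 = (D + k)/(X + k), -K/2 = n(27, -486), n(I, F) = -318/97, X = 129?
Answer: -181585599/3395 ≈ -53486.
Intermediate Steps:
n(I, F) = -318/97 (n(I, F) = -318*1/97 = -318/97)
K = 636/97 (K = -2*(-318/97) = 636/97 ≈ 6.5567)
h(D, k) = -28 + 4*(D + k)/(129 + k) (h(D, k) = -28 + 4*((D + k)/(129 + k)) = -28 + 4*(D + k)/(129 + k))
-53509 - (h(-153, 81) + K) = -53509 - (4*(-903 - 153 - 6*81)/(129 + 81) + 636/97) = -53509 - (4*(-903 - 153 - 486)/210 + 636/97) = -53509 - (4*(1/210)*(-1542) + 636/97) = -53509 - (-1028/35 + 636/97) = -53509 - 1*(-77456/3395) = -53509 + 77456/3395 = -181585599/3395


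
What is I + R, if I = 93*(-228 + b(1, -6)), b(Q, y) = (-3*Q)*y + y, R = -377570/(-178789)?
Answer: -211243286/10517 ≈ -20086.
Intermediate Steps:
R = 22210/10517 (R = -377570*(-1/178789) = 22210/10517 ≈ 2.1118)
b(Q, y) = y - 3*Q*y (b(Q, y) = -3*Q*y + y = y - 3*Q*y)
I = -20088 (I = 93*(-228 - 6*(1 - 3*1)) = 93*(-228 - 6*(1 - 3)) = 93*(-228 - 6*(-2)) = 93*(-228 + 12) = 93*(-216) = -20088)
I + R = -20088 + 22210/10517 = -211243286/10517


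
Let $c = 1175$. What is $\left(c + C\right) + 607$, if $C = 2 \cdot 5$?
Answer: $1792$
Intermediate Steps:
$C = 10$
$\left(c + C\right) + 607 = \left(1175 + 10\right) + 607 = 1185 + 607 = 1792$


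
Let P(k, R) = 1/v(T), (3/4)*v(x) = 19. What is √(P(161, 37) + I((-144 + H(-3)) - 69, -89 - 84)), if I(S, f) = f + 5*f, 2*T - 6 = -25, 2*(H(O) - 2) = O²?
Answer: 3*I*√166535/38 ≈ 32.217*I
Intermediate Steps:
H(O) = 2 + O²/2
T = -19/2 (T = 3 + (½)*(-25) = 3 - 25/2 = -19/2 ≈ -9.5000)
v(x) = 76/3 (v(x) = (4/3)*19 = 76/3)
I(S, f) = 6*f
P(k, R) = 3/76 (P(k, R) = 1/(76/3) = 3/76)
√(P(161, 37) + I((-144 + H(-3)) - 69, -89 - 84)) = √(3/76 + 6*(-89 - 84)) = √(3/76 + 6*(-173)) = √(3/76 - 1038) = √(-78885/76) = 3*I*√166535/38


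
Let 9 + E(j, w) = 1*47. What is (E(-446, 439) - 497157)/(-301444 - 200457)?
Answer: 497119/501901 ≈ 0.99047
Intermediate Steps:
E(j, w) = 38 (E(j, w) = -9 + 1*47 = -9 + 47 = 38)
(E(-446, 439) - 497157)/(-301444 - 200457) = (38 - 497157)/(-301444 - 200457) = -497119/(-501901) = -497119*(-1/501901) = 497119/501901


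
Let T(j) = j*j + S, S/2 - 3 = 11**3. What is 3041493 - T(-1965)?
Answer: -822400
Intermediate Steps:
S = 2668 (S = 6 + 2*11**3 = 6 + 2*1331 = 6 + 2662 = 2668)
T(j) = 2668 + j**2 (T(j) = j*j + 2668 = j**2 + 2668 = 2668 + j**2)
3041493 - T(-1965) = 3041493 - (2668 + (-1965)**2) = 3041493 - (2668 + 3861225) = 3041493 - 1*3863893 = 3041493 - 3863893 = -822400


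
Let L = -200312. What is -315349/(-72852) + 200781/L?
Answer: 1733603267/521183208 ≈ 3.3263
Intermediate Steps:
-315349/(-72852) + 200781/L = -315349/(-72852) + 200781/(-200312) = -315349*(-1/72852) + 200781*(-1/200312) = 315349/72852 - 28683/28616 = 1733603267/521183208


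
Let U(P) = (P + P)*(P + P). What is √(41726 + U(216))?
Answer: 5*√9134 ≈ 477.86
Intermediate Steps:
U(P) = 4*P² (U(P) = (2*P)*(2*P) = 4*P²)
√(41726 + U(216)) = √(41726 + 4*216²) = √(41726 + 4*46656) = √(41726 + 186624) = √228350 = 5*√9134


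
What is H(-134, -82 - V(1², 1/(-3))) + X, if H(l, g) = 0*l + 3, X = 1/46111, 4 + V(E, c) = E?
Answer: 138334/46111 ≈ 3.0000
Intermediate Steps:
V(E, c) = -4 + E
X = 1/46111 ≈ 2.1687e-5
H(l, g) = 3 (H(l, g) = 0 + 3 = 3)
H(-134, -82 - V(1², 1/(-3))) + X = 3 + 1/46111 = 138334/46111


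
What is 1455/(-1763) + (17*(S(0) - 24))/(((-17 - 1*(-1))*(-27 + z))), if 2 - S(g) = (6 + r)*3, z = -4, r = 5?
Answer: -2370085/874448 ≈ -2.7104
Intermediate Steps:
S(g) = -31 (S(g) = 2 - (6 + 5)*3 = 2 - 11*3 = 2 - 1*33 = 2 - 33 = -31)
1455/(-1763) + (17*(S(0) - 24))/(((-17 - 1*(-1))*(-27 + z))) = 1455/(-1763) + (17*(-31 - 24))/(((-17 - 1*(-1))*(-27 - 4))) = 1455*(-1/1763) + (17*(-55))/(((-17 + 1)*(-31))) = -1455/1763 - 935/((-16*(-31))) = -1455/1763 - 935/496 = -2370085/874448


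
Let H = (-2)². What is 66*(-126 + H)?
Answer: -8052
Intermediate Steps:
H = 4
66*(-126 + H) = 66*(-126 + 4) = 66*(-122) = -8052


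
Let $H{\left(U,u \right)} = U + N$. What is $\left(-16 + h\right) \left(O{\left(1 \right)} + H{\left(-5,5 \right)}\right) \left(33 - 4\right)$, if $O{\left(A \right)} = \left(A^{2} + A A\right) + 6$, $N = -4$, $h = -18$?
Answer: $986$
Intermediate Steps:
$H{\left(U,u \right)} = -4 + U$ ($H{\left(U,u \right)} = U - 4 = -4 + U$)
$O{\left(A \right)} = 6 + 2 A^{2}$ ($O{\left(A \right)} = \left(A^{2} + A^{2}\right) + 6 = 2 A^{2} + 6 = 6 + 2 A^{2}$)
$\left(-16 + h\right) \left(O{\left(1 \right)} + H{\left(-5,5 \right)}\right) \left(33 - 4\right) = \left(-16 - 18\right) \left(\left(6 + 2 \cdot 1^{2}\right) - 9\right) \left(33 - 4\right) = - 34 \left(\left(6 + 2 \cdot 1\right) - 9\right) 29 = - 34 \left(\left(6 + 2\right) - 9\right) 29 = - 34 \left(8 - 9\right) 29 = \left(-34\right) \left(-1\right) 29 = 34 \cdot 29 = 986$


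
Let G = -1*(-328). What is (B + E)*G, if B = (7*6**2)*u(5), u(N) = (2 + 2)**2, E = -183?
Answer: 1262472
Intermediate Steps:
G = 328
u(N) = 16 (u(N) = 4**2 = 16)
B = 4032 (B = (7*6**2)*16 = (7*36)*16 = 252*16 = 4032)
(B + E)*G = (4032 - 183)*328 = 3849*328 = 1262472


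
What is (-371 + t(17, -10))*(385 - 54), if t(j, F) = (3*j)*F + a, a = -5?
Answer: -293266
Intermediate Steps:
t(j, F) = -5 + 3*F*j (t(j, F) = (3*j)*F - 5 = 3*F*j - 5 = -5 + 3*F*j)
(-371 + t(17, -10))*(385 - 54) = (-371 + (-5 + 3*(-10)*17))*(385 - 54) = (-371 + (-5 - 510))*331 = (-371 - 515)*331 = -886*331 = -293266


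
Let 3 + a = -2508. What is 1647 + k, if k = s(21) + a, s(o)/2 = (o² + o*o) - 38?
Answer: 824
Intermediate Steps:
a = -2511 (a = -3 - 2508 = -2511)
s(o) = -76 + 4*o² (s(o) = 2*((o² + o*o) - 38) = 2*((o² + o²) - 38) = 2*(2*o² - 38) = 2*(-38 + 2*o²) = -76 + 4*o²)
k = -823 (k = (-76 + 4*21²) - 2511 = (-76 + 4*441) - 2511 = (-76 + 1764) - 2511 = 1688 - 2511 = -823)
1647 + k = 1647 - 823 = 824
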